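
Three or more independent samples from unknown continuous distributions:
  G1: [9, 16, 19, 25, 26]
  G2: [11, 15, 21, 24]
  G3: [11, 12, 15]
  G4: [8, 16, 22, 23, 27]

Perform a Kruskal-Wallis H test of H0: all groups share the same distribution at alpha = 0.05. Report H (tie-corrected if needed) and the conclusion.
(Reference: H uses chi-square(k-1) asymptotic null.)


Step 1: Combine all N = 17 observations and assign midranks.
sorted (value, group, rank): (8,G4,1), (9,G1,2), (11,G2,3.5), (11,G3,3.5), (12,G3,5), (15,G2,6.5), (15,G3,6.5), (16,G1,8.5), (16,G4,8.5), (19,G1,10), (21,G2,11), (22,G4,12), (23,G4,13), (24,G2,14), (25,G1,15), (26,G1,16), (27,G4,17)
Step 2: Sum ranks within each group.
R_1 = 51.5 (n_1 = 5)
R_2 = 35 (n_2 = 4)
R_3 = 15 (n_3 = 3)
R_4 = 51.5 (n_4 = 5)
Step 3: H = 12/(N(N+1)) * sum(R_i^2/n_i) - 3(N+1)
     = 12/(17*18) * (51.5^2/5 + 35^2/4 + 15^2/3 + 51.5^2/5) - 3*18
     = 0.039216 * 1442.15 - 54
     = 2.554902.
Step 4: Ties present; correction factor C = 1 - 18/(17^3 - 17) = 0.996324. Corrected H = 2.554902 / 0.996324 = 2.564330.
Step 5: Under H0, H ~ chi^2(3); p-value = 0.463777.
Step 6: alpha = 0.05. fail to reject H0.

H = 2.5643, df = 3, p = 0.463777, fail to reject H0.


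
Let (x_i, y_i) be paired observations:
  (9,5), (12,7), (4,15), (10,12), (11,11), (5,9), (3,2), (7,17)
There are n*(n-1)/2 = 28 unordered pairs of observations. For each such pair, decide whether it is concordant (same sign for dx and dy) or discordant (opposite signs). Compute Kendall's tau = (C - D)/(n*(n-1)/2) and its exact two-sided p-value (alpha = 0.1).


Step 1: Enumerate the 28 unordered pairs (i,j) with i<j and classify each by sign(x_j-x_i) * sign(y_j-y_i).
  (1,2):dx=+3,dy=+2->C; (1,3):dx=-5,dy=+10->D; (1,4):dx=+1,dy=+7->C; (1,5):dx=+2,dy=+6->C
  (1,6):dx=-4,dy=+4->D; (1,7):dx=-6,dy=-3->C; (1,8):dx=-2,dy=+12->D; (2,3):dx=-8,dy=+8->D
  (2,4):dx=-2,dy=+5->D; (2,5):dx=-1,dy=+4->D; (2,6):dx=-7,dy=+2->D; (2,7):dx=-9,dy=-5->C
  (2,8):dx=-5,dy=+10->D; (3,4):dx=+6,dy=-3->D; (3,5):dx=+7,dy=-4->D; (3,6):dx=+1,dy=-6->D
  (3,7):dx=-1,dy=-13->C; (3,8):dx=+3,dy=+2->C; (4,5):dx=+1,dy=-1->D; (4,6):dx=-5,dy=-3->C
  (4,7):dx=-7,dy=-10->C; (4,8):dx=-3,dy=+5->D; (5,6):dx=-6,dy=-2->C; (5,7):dx=-8,dy=-9->C
  (5,8):dx=-4,dy=+6->D; (6,7):dx=-2,dy=-7->C; (6,8):dx=+2,dy=+8->C; (7,8):dx=+4,dy=+15->C
Step 2: C = 14, D = 14, total pairs = 28.
Step 3: tau = (C - D)/(n(n-1)/2) = (14 - 14)/28 = 0.000000.
Step 4: Exact two-sided p-value (enumerate n! = 40320 permutations of y under H0): p = 1.000000.
Step 5: alpha = 0.1. fail to reject H0.

tau_b = 0.0000 (C=14, D=14), p = 1.000000, fail to reject H0.


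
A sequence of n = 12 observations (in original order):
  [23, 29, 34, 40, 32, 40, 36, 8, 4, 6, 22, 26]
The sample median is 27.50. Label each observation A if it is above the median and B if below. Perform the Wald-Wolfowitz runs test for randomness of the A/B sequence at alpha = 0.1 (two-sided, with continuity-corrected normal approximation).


Step 1: Compute median = 27.50; label A = above, B = below.
Labels in order: BAAAAAABBBBB  (n_A = 6, n_B = 6)
Step 2: Count runs R = 3.
Step 3: Under H0 (random ordering), E[R] = 2*n_A*n_B/(n_A+n_B) + 1 = 2*6*6/12 + 1 = 7.0000.
        Var[R] = 2*n_A*n_B*(2*n_A*n_B - n_A - n_B) / ((n_A+n_B)^2 * (n_A+n_B-1)) = 4320/1584 = 2.7273.
        SD[R] = 1.6514.
Step 4: Continuity-corrected z = (R + 0.5 - E[R]) / SD[R] = (3 + 0.5 - 7.0000) / 1.6514 = -2.1194.
Step 5: Two-sided p-value via normal approximation = 2*(1 - Phi(|z|)) = 0.034060.
Step 6: alpha = 0.1. reject H0.

R = 3, z = -2.1194, p = 0.034060, reject H0.


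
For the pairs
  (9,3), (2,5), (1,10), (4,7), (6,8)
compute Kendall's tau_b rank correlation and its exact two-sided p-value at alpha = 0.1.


Step 1: Enumerate the 10 unordered pairs (i,j) with i<j and classify each by sign(x_j-x_i) * sign(y_j-y_i).
  (1,2):dx=-7,dy=+2->D; (1,3):dx=-8,dy=+7->D; (1,4):dx=-5,dy=+4->D; (1,5):dx=-3,dy=+5->D
  (2,3):dx=-1,dy=+5->D; (2,4):dx=+2,dy=+2->C; (2,5):dx=+4,dy=+3->C; (3,4):dx=+3,dy=-3->D
  (3,5):dx=+5,dy=-2->D; (4,5):dx=+2,dy=+1->C
Step 2: C = 3, D = 7, total pairs = 10.
Step 3: tau = (C - D)/(n(n-1)/2) = (3 - 7)/10 = -0.400000.
Step 4: Exact two-sided p-value (enumerate n! = 120 permutations of y under H0): p = 0.483333.
Step 5: alpha = 0.1. fail to reject H0.

tau_b = -0.4000 (C=3, D=7), p = 0.483333, fail to reject H0.


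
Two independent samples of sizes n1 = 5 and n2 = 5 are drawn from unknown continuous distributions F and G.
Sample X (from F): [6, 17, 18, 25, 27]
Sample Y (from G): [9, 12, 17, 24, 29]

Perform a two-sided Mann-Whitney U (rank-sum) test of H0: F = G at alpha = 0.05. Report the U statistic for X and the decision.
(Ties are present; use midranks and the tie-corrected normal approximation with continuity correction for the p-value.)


Step 1: Combine and sort all 10 observations; assign midranks.
sorted (value, group): (6,X), (9,Y), (12,Y), (17,X), (17,Y), (18,X), (24,Y), (25,X), (27,X), (29,Y)
ranks: 6->1, 9->2, 12->3, 17->4.5, 17->4.5, 18->6, 24->7, 25->8, 27->9, 29->10
Step 2: Rank sum for X: R1 = 1 + 4.5 + 6 + 8 + 9 = 28.5.
Step 3: U_X = R1 - n1(n1+1)/2 = 28.5 - 5*6/2 = 28.5 - 15 = 13.5.
       U_Y = n1*n2 - U_X = 25 - 13.5 = 11.5.
Step 4: Ties are present, so use the tie-corrected normal approximation (with continuity correction) for the p-value.
Step 5: p-value = 0.916563; compare to alpha = 0.05. fail to reject H0.

U_X = 13.5, p = 0.916563, fail to reject H0 at alpha = 0.05.


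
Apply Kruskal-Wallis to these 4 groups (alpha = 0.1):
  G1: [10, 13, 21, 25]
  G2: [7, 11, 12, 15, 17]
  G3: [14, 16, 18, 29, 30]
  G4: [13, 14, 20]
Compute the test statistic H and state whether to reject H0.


Step 1: Combine all N = 17 observations and assign midranks.
sorted (value, group, rank): (7,G2,1), (10,G1,2), (11,G2,3), (12,G2,4), (13,G1,5.5), (13,G4,5.5), (14,G3,7.5), (14,G4,7.5), (15,G2,9), (16,G3,10), (17,G2,11), (18,G3,12), (20,G4,13), (21,G1,14), (25,G1,15), (29,G3,16), (30,G3,17)
Step 2: Sum ranks within each group.
R_1 = 36.5 (n_1 = 4)
R_2 = 28 (n_2 = 5)
R_3 = 62.5 (n_3 = 5)
R_4 = 26 (n_4 = 3)
Step 3: H = 12/(N(N+1)) * sum(R_i^2/n_i) - 3(N+1)
     = 12/(17*18) * (36.5^2/4 + 28^2/5 + 62.5^2/5 + 26^2/3) - 3*18
     = 0.039216 * 1496.45 - 54
     = 4.684150.
Step 4: Ties present; correction factor C = 1 - 12/(17^3 - 17) = 0.997549. Corrected H = 4.684150 / 0.997549 = 4.695659.
Step 5: Under H0, H ~ chi^2(3); p-value = 0.195488.
Step 6: alpha = 0.1. fail to reject H0.

H = 4.6957, df = 3, p = 0.195488, fail to reject H0.


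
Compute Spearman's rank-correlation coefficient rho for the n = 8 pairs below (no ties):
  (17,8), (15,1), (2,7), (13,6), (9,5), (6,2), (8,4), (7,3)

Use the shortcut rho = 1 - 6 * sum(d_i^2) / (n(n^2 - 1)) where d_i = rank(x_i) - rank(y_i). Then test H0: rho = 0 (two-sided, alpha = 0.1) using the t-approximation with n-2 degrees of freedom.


Step 1: Rank x and y separately (midranks; no ties here).
rank(x): 17->8, 15->7, 2->1, 13->6, 9->5, 6->2, 8->4, 7->3
rank(y): 8->8, 1->1, 7->7, 6->6, 5->5, 2->2, 4->4, 3->3
Step 2: d_i = R_x(i) - R_y(i); compute d_i^2.
  (8-8)^2=0, (7-1)^2=36, (1-7)^2=36, (6-6)^2=0, (5-5)^2=0, (2-2)^2=0, (4-4)^2=0, (3-3)^2=0
sum(d^2) = 72.
Step 3: rho = 1 - 6*72 / (8*(8^2 - 1)) = 1 - 432/504 = 0.142857.
Step 4: Under H0, t = rho * sqrt((n-2)/(1-rho^2)) = 0.3536 ~ t(6).
Step 5: Two-sided p-value from the t-distribution with 6 df = 0.735765.
Step 6: alpha = 0.1. fail to reject H0.

rho = 0.1429, p = 0.735765, fail to reject H0 at alpha = 0.1.


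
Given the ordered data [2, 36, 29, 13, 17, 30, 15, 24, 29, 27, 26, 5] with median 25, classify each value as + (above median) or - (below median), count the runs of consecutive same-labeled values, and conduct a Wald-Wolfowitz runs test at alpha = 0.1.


Step 1: Compute median = 25; label A = above, B = below.
Labels in order: BAABBABBAAAB  (n_A = 6, n_B = 6)
Step 2: Count runs R = 7.
Step 3: Under H0 (random ordering), E[R] = 2*n_A*n_B/(n_A+n_B) + 1 = 2*6*6/12 + 1 = 7.0000.
        Var[R] = 2*n_A*n_B*(2*n_A*n_B - n_A - n_B) / ((n_A+n_B)^2 * (n_A+n_B-1)) = 4320/1584 = 2.7273.
        SD[R] = 1.6514.
Step 4: R = E[R], so z = 0 with no continuity correction.
Step 5: Two-sided p-value via normal approximation = 2*(1 - Phi(|z|)) = 1.000000.
Step 6: alpha = 0.1. fail to reject H0.

R = 7, z = 0.0000, p = 1.000000, fail to reject H0.


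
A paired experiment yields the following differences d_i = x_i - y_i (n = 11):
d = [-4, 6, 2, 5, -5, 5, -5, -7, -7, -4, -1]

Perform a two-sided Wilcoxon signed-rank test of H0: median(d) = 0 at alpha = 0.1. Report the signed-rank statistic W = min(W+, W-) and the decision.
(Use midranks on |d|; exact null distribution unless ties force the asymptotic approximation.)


Step 1: Drop any zero differences (none here) and take |d_i|.
|d| = [4, 6, 2, 5, 5, 5, 5, 7, 7, 4, 1]
Step 2: Midrank |d_i| (ties get averaged ranks).
ranks: |4|->3.5, |6|->9, |2|->2, |5|->6.5, |5|->6.5, |5|->6.5, |5|->6.5, |7|->10.5, |7|->10.5, |4|->3.5, |1|->1
Step 3: Attach original signs; sum ranks with positive sign and with negative sign.
W+ = 9 + 2 + 6.5 + 6.5 = 24
W- = 3.5 + 6.5 + 6.5 + 10.5 + 10.5 + 3.5 + 1 = 42
(Check: W+ + W- = 66 should equal n(n+1)/2 = 66.)
Step 4: Test statistic W = min(W+, W-) = 24.
Step 5: Ties in |d|, so use the tie-corrected normal approximation.
        E[W] = n(n+1)/4 = 11*12/4 = 33.
        Tie groups: |d|=4 (t=2), |d|=5 (t=4), |d|=7 (t=2); sum(t^3 - t) = 72.
        Var[W] = n(n+1)(2n+1)/24 - sum(t^3-t)/48 = 3036/24 - 72/48 = 125.
        z = (W - E[W]) / sqrt(Var[W]) = (24 - 33) / 11.1803 = -0.8050.
        Two-sided p = 2*Phi(z) = 0.420829.
Step 6: alpha = 0.1. fail to reject H0.

W+ = 24, W- = 42, W = min = 24, p = 0.420829, fail to reject H0.


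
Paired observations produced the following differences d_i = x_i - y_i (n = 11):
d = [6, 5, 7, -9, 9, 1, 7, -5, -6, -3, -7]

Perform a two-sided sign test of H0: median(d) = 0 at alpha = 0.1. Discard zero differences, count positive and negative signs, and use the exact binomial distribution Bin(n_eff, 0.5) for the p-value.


Step 1: Discard zero differences. Original n = 11; n_eff = number of nonzero differences = 11.
Nonzero differences (with sign): +6, +5, +7, -9, +9, +1, +7, -5, -6, -3, -7
Step 2: Count signs: positive = 6, negative = 5.
Step 3: Under H0: P(positive) = 0.5, so the number of positives S ~ Bin(11, 0.5).
Step 4: Two-sided exact p-value = sum of Bin(11,0.5) probabilities at or below the observed probability = 1.000000.
Step 5: alpha = 0.1. fail to reject H0.

n_eff = 11, pos = 6, neg = 5, p = 1.000000, fail to reject H0.


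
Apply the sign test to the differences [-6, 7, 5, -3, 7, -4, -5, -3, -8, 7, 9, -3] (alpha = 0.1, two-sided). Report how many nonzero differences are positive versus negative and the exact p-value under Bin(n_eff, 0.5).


Step 1: Discard zero differences. Original n = 12; n_eff = number of nonzero differences = 12.
Nonzero differences (with sign): -6, +7, +5, -3, +7, -4, -5, -3, -8, +7, +9, -3
Step 2: Count signs: positive = 5, negative = 7.
Step 3: Under H0: P(positive) = 0.5, so the number of positives S ~ Bin(12, 0.5).
Step 4: Two-sided exact p-value = sum of Bin(12,0.5) probabilities at or below the observed probability = 0.774414.
Step 5: alpha = 0.1. fail to reject H0.

n_eff = 12, pos = 5, neg = 7, p = 0.774414, fail to reject H0.


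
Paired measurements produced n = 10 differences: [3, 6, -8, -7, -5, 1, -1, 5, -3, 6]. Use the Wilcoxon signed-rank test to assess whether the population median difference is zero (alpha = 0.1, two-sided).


Step 1: Drop any zero differences (none here) and take |d_i|.
|d| = [3, 6, 8, 7, 5, 1, 1, 5, 3, 6]
Step 2: Midrank |d_i| (ties get averaged ranks).
ranks: |3|->3.5, |6|->7.5, |8|->10, |7|->9, |5|->5.5, |1|->1.5, |1|->1.5, |5|->5.5, |3|->3.5, |6|->7.5
Step 3: Attach original signs; sum ranks with positive sign and with negative sign.
W+ = 3.5 + 7.5 + 1.5 + 5.5 + 7.5 = 25.5
W- = 10 + 9 + 5.5 + 1.5 + 3.5 = 29.5
(Check: W+ + W- = 55 should equal n(n+1)/2 = 55.)
Step 4: Test statistic W = min(W+, W-) = 25.5.
Step 5: Ties in |d|, so use the tie-corrected normal approximation.
        E[W] = n(n+1)/4 = 10*11/4 = 27.5.
        Tie groups: |d|=1 (t=2), |d|=3 (t=2), |d|=5 (t=2), |d|=6 (t=2); sum(t^3 - t) = 24.
        Var[W] = n(n+1)(2n+1)/24 - sum(t^3-t)/48 = 2310/24 - 24/48 = 95.75.
        z = (W - E[W]) / sqrt(Var[W]) = (25.5 - 27.5) / 9.7852 = -0.2044.
        Two-sided p = 2*Phi(z) = 0.838048.
Step 6: alpha = 0.1. fail to reject H0.

W+ = 25.5, W- = 29.5, W = min = 25.5, p = 0.838048, fail to reject H0.


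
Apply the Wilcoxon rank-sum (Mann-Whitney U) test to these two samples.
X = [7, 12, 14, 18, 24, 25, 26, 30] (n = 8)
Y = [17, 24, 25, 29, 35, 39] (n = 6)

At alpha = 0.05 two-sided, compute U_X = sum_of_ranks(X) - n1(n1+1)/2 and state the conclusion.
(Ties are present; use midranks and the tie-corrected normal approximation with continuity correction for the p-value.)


Step 1: Combine and sort all 14 observations; assign midranks.
sorted (value, group): (7,X), (12,X), (14,X), (17,Y), (18,X), (24,X), (24,Y), (25,X), (25,Y), (26,X), (29,Y), (30,X), (35,Y), (39,Y)
ranks: 7->1, 12->2, 14->3, 17->4, 18->5, 24->6.5, 24->6.5, 25->8.5, 25->8.5, 26->10, 29->11, 30->12, 35->13, 39->14
Step 2: Rank sum for X: R1 = 1 + 2 + 3 + 5 + 6.5 + 8.5 + 10 + 12 = 48.
Step 3: U_X = R1 - n1(n1+1)/2 = 48 - 8*9/2 = 48 - 36 = 12.
       U_Y = n1*n2 - U_X = 48 - 12 = 36.
Step 4: Ties are present, so use the tie-corrected normal approximation (with continuity correction) for the p-value.
Step 5: p-value = 0.136773; compare to alpha = 0.05. fail to reject H0.

U_X = 12, p = 0.136773, fail to reject H0 at alpha = 0.05.


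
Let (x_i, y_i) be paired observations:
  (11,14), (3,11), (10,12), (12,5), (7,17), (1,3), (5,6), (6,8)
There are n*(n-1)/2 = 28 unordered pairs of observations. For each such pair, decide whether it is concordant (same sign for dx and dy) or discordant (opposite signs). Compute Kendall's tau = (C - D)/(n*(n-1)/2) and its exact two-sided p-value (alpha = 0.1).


Step 1: Enumerate the 28 unordered pairs (i,j) with i<j and classify each by sign(x_j-x_i) * sign(y_j-y_i).
  (1,2):dx=-8,dy=-3->C; (1,3):dx=-1,dy=-2->C; (1,4):dx=+1,dy=-9->D; (1,5):dx=-4,dy=+3->D
  (1,6):dx=-10,dy=-11->C; (1,7):dx=-6,dy=-8->C; (1,8):dx=-5,dy=-6->C; (2,3):dx=+7,dy=+1->C
  (2,4):dx=+9,dy=-6->D; (2,5):dx=+4,dy=+6->C; (2,6):dx=-2,dy=-8->C; (2,7):dx=+2,dy=-5->D
  (2,8):dx=+3,dy=-3->D; (3,4):dx=+2,dy=-7->D; (3,5):dx=-3,dy=+5->D; (3,6):dx=-9,dy=-9->C
  (3,7):dx=-5,dy=-6->C; (3,8):dx=-4,dy=-4->C; (4,5):dx=-5,dy=+12->D; (4,6):dx=-11,dy=-2->C
  (4,7):dx=-7,dy=+1->D; (4,8):dx=-6,dy=+3->D; (5,6):dx=-6,dy=-14->C; (5,7):dx=-2,dy=-11->C
  (5,8):dx=-1,dy=-9->C; (6,7):dx=+4,dy=+3->C; (6,8):dx=+5,dy=+5->C; (7,8):dx=+1,dy=+2->C
Step 2: C = 18, D = 10, total pairs = 28.
Step 3: tau = (C - D)/(n(n-1)/2) = (18 - 10)/28 = 0.285714.
Step 4: Exact two-sided p-value (enumerate n! = 40320 permutations of y under H0): p = 0.398760.
Step 5: alpha = 0.1. fail to reject H0.

tau_b = 0.2857 (C=18, D=10), p = 0.398760, fail to reject H0.


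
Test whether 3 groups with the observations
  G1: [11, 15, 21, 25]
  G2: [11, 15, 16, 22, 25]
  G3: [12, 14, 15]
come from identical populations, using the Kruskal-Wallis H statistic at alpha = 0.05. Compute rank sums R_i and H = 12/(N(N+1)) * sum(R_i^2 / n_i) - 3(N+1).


Step 1: Combine all N = 12 observations and assign midranks.
sorted (value, group, rank): (11,G1,1.5), (11,G2,1.5), (12,G3,3), (14,G3,4), (15,G1,6), (15,G2,6), (15,G3,6), (16,G2,8), (21,G1,9), (22,G2,10), (25,G1,11.5), (25,G2,11.5)
Step 2: Sum ranks within each group.
R_1 = 28 (n_1 = 4)
R_2 = 37 (n_2 = 5)
R_3 = 13 (n_3 = 3)
Step 3: H = 12/(N(N+1)) * sum(R_i^2/n_i) - 3(N+1)
     = 12/(12*13) * (28^2/4 + 37^2/5 + 13^2/3) - 3*13
     = 0.076923 * 526.133 - 39
     = 1.471795.
Step 4: Ties present; correction factor C = 1 - 36/(12^3 - 12) = 0.979021. Corrected H = 1.471795 / 0.979021 = 1.503333.
Step 5: Under H0, H ~ chi^2(2); p-value = 0.471580.
Step 6: alpha = 0.05. fail to reject H0.

H = 1.5033, df = 2, p = 0.471580, fail to reject H0.


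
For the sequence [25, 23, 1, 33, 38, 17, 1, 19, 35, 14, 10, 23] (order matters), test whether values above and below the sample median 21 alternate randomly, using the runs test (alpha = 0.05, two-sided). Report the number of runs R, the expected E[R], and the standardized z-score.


Step 1: Compute median = 21; label A = above, B = below.
Labels in order: AABAABBBABBA  (n_A = 6, n_B = 6)
Step 2: Count runs R = 7.
Step 3: Under H0 (random ordering), E[R] = 2*n_A*n_B/(n_A+n_B) + 1 = 2*6*6/12 + 1 = 7.0000.
        Var[R] = 2*n_A*n_B*(2*n_A*n_B - n_A - n_B) / ((n_A+n_B)^2 * (n_A+n_B-1)) = 4320/1584 = 2.7273.
        SD[R] = 1.6514.
Step 4: R = E[R], so z = 0 with no continuity correction.
Step 5: Two-sided p-value via normal approximation = 2*(1 - Phi(|z|)) = 1.000000.
Step 6: alpha = 0.05. fail to reject H0.

R = 7, z = 0.0000, p = 1.000000, fail to reject H0.


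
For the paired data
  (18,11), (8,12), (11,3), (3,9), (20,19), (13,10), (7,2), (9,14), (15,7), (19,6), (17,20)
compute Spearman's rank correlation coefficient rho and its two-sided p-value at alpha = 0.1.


Step 1: Rank x and y separately (midranks; no ties here).
rank(x): 18->9, 8->3, 11->5, 3->1, 20->11, 13->6, 7->2, 9->4, 15->7, 19->10, 17->8
rank(y): 11->7, 12->8, 3->2, 9->5, 19->10, 10->6, 2->1, 14->9, 7->4, 6->3, 20->11
Step 2: d_i = R_x(i) - R_y(i); compute d_i^2.
  (9-7)^2=4, (3-8)^2=25, (5-2)^2=9, (1-5)^2=16, (11-10)^2=1, (6-6)^2=0, (2-1)^2=1, (4-9)^2=25, (7-4)^2=9, (10-3)^2=49, (8-11)^2=9
sum(d^2) = 148.
Step 3: rho = 1 - 6*148 / (11*(11^2 - 1)) = 1 - 888/1320 = 0.327273.
Step 4: Under H0, t = rho * sqrt((n-2)/(1-rho^2)) = 1.0390 ~ t(9).
Step 5: Two-sided p-value from the t-distribution with 9 df = 0.325895.
Step 6: alpha = 0.1. fail to reject H0.

rho = 0.3273, p = 0.325895, fail to reject H0 at alpha = 0.1.


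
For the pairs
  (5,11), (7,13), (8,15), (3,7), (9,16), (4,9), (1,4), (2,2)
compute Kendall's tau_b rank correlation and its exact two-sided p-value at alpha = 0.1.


Step 1: Enumerate the 28 unordered pairs (i,j) with i<j and classify each by sign(x_j-x_i) * sign(y_j-y_i).
  (1,2):dx=+2,dy=+2->C; (1,3):dx=+3,dy=+4->C; (1,4):dx=-2,dy=-4->C; (1,5):dx=+4,dy=+5->C
  (1,6):dx=-1,dy=-2->C; (1,7):dx=-4,dy=-7->C; (1,8):dx=-3,dy=-9->C; (2,3):dx=+1,dy=+2->C
  (2,4):dx=-4,dy=-6->C; (2,5):dx=+2,dy=+3->C; (2,6):dx=-3,dy=-4->C; (2,7):dx=-6,dy=-9->C
  (2,8):dx=-5,dy=-11->C; (3,4):dx=-5,dy=-8->C; (3,5):dx=+1,dy=+1->C; (3,6):dx=-4,dy=-6->C
  (3,7):dx=-7,dy=-11->C; (3,8):dx=-6,dy=-13->C; (4,5):dx=+6,dy=+9->C; (4,6):dx=+1,dy=+2->C
  (4,7):dx=-2,dy=-3->C; (4,8):dx=-1,dy=-5->C; (5,6):dx=-5,dy=-7->C; (5,7):dx=-8,dy=-12->C
  (5,8):dx=-7,dy=-14->C; (6,7):dx=-3,dy=-5->C; (6,8):dx=-2,dy=-7->C; (7,8):dx=+1,dy=-2->D
Step 2: C = 27, D = 1, total pairs = 28.
Step 3: tau = (C - D)/(n(n-1)/2) = (27 - 1)/28 = 0.928571.
Step 4: Exact two-sided p-value (enumerate n! = 40320 permutations of y under H0): p = 0.000397.
Step 5: alpha = 0.1. reject H0.

tau_b = 0.9286 (C=27, D=1), p = 0.000397, reject H0.


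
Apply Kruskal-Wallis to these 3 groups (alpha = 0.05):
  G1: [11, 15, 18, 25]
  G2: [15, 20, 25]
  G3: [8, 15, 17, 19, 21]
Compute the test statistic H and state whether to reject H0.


Step 1: Combine all N = 12 observations and assign midranks.
sorted (value, group, rank): (8,G3,1), (11,G1,2), (15,G1,4), (15,G2,4), (15,G3,4), (17,G3,6), (18,G1,7), (19,G3,8), (20,G2,9), (21,G3,10), (25,G1,11.5), (25,G2,11.5)
Step 2: Sum ranks within each group.
R_1 = 24.5 (n_1 = 4)
R_2 = 24.5 (n_2 = 3)
R_3 = 29 (n_3 = 5)
Step 3: H = 12/(N(N+1)) * sum(R_i^2/n_i) - 3(N+1)
     = 12/(12*13) * (24.5^2/4 + 24.5^2/3 + 29^2/5) - 3*13
     = 0.076923 * 518.346 - 39
     = 0.872756.
Step 4: Ties present; correction factor C = 1 - 30/(12^3 - 12) = 0.982517. Corrected H = 0.872756 / 0.982517 = 0.888286.
Step 5: Under H0, H ~ chi^2(2); p-value = 0.641374.
Step 6: alpha = 0.05. fail to reject H0.

H = 0.8883, df = 2, p = 0.641374, fail to reject H0.


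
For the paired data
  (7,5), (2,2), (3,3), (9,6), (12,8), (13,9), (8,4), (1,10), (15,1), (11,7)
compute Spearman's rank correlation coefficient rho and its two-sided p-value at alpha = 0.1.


Step 1: Rank x and y separately (midranks; no ties here).
rank(x): 7->4, 2->2, 3->3, 9->6, 12->8, 13->9, 8->5, 1->1, 15->10, 11->7
rank(y): 5->5, 2->2, 3->3, 6->6, 8->8, 9->9, 4->4, 10->10, 1->1, 7->7
Step 2: d_i = R_x(i) - R_y(i); compute d_i^2.
  (4-5)^2=1, (2-2)^2=0, (3-3)^2=0, (6-6)^2=0, (8-8)^2=0, (9-9)^2=0, (5-4)^2=1, (1-10)^2=81, (10-1)^2=81, (7-7)^2=0
sum(d^2) = 164.
Step 3: rho = 1 - 6*164 / (10*(10^2 - 1)) = 1 - 984/990 = 0.006061.
Step 4: Under H0, t = rho * sqrt((n-2)/(1-rho^2)) = 0.0171 ~ t(8).
Step 5: Two-sided p-value from the t-distribution with 8 df = 0.986743.
Step 6: alpha = 0.1. fail to reject H0.

rho = 0.0061, p = 0.986743, fail to reject H0 at alpha = 0.1.


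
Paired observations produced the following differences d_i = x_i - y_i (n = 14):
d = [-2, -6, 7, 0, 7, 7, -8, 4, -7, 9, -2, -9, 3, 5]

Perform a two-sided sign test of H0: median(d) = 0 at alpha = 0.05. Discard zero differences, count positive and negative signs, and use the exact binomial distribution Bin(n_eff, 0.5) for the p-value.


Step 1: Discard zero differences. Original n = 14; n_eff = number of nonzero differences = 13.
Nonzero differences (with sign): -2, -6, +7, +7, +7, -8, +4, -7, +9, -2, -9, +3, +5
Step 2: Count signs: positive = 7, negative = 6.
Step 3: Under H0: P(positive) = 0.5, so the number of positives S ~ Bin(13, 0.5).
Step 4: Two-sided exact p-value = sum of Bin(13,0.5) probabilities at or below the observed probability = 1.000000.
Step 5: alpha = 0.05. fail to reject H0.

n_eff = 13, pos = 7, neg = 6, p = 1.000000, fail to reject H0.


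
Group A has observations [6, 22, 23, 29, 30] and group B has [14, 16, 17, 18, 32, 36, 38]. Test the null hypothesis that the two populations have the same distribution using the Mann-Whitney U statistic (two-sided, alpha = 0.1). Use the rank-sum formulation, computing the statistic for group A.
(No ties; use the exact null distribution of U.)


Step 1: Combine and sort all 12 observations; assign midranks.
sorted (value, group): (6,X), (14,Y), (16,Y), (17,Y), (18,Y), (22,X), (23,X), (29,X), (30,X), (32,Y), (36,Y), (38,Y)
ranks: 6->1, 14->2, 16->3, 17->4, 18->5, 22->6, 23->7, 29->8, 30->9, 32->10, 36->11, 38->12
Step 2: Rank sum for X: R1 = 1 + 6 + 7 + 8 + 9 = 31.
Step 3: U_X = R1 - n1(n1+1)/2 = 31 - 5*6/2 = 31 - 15 = 16.
       U_Y = n1*n2 - U_X = 35 - 16 = 19.
Step 4: No ties, so the exact null distribution of U (based on enumerating the C(12,5) = 792 equally likely rank assignments) gives the two-sided p-value.
Step 5: p-value = 0.876263; compare to alpha = 0.1. fail to reject H0.

U_X = 16, p = 0.876263, fail to reject H0 at alpha = 0.1.


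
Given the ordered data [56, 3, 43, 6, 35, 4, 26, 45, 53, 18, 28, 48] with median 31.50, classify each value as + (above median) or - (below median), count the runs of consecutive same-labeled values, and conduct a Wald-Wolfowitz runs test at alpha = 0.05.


Step 1: Compute median = 31.50; label A = above, B = below.
Labels in order: ABABABBAABBA  (n_A = 6, n_B = 6)
Step 2: Count runs R = 9.
Step 3: Under H0 (random ordering), E[R] = 2*n_A*n_B/(n_A+n_B) + 1 = 2*6*6/12 + 1 = 7.0000.
        Var[R] = 2*n_A*n_B*(2*n_A*n_B - n_A - n_B) / ((n_A+n_B)^2 * (n_A+n_B-1)) = 4320/1584 = 2.7273.
        SD[R] = 1.6514.
Step 4: Continuity-corrected z = (R - 0.5 - E[R]) / SD[R] = (9 - 0.5 - 7.0000) / 1.6514 = 0.9083.
Step 5: Two-sided p-value via normal approximation = 2*(1 - Phi(|z|)) = 0.363722.
Step 6: alpha = 0.05. fail to reject H0.

R = 9, z = 0.9083, p = 0.363722, fail to reject H0.


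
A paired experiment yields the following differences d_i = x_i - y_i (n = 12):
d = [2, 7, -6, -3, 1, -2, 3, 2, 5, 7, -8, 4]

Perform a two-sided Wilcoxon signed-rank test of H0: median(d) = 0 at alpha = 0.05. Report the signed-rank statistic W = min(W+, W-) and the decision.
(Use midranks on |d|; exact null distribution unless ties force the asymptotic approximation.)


Step 1: Drop any zero differences (none here) and take |d_i|.
|d| = [2, 7, 6, 3, 1, 2, 3, 2, 5, 7, 8, 4]
Step 2: Midrank |d_i| (ties get averaged ranks).
ranks: |2|->3, |7|->10.5, |6|->9, |3|->5.5, |1|->1, |2|->3, |3|->5.5, |2|->3, |5|->8, |7|->10.5, |8|->12, |4|->7
Step 3: Attach original signs; sum ranks with positive sign and with negative sign.
W+ = 3 + 10.5 + 1 + 5.5 + 3 + 8 + 10.5 + 7 = 48.5
W- = 9 + 5.5 + 3 + 12 = 29.5
(Check: W+ + W- = 78 should equal n(n+1)/2 = 78.)
Step 4: Test statistic W = min(W+, W-) = 29.5.
Step 5: Ties in |d|, so use the tie-corrected normal approximation.
        E[W] = n(n+1)/4 = 12*13/4 = 39.
        Tie groups: |d|=2 (t=3), |d|=3 (t=2), |d|=7 (t=2); sum(t^3 - t) = 36.
        Var[W] = n(n+1)(2n+1)/24 - sum(t^3-t)/48 = 3900/24 - 36/48 = 161.75.
        z = (W - E[W]) / sqrt(Var[W]) = (29.5 - 39) / 12.7181 = -0.7470.
        Two-sided p = 2*Phi(z) = 0.455083.
Step 6: alpha = 0.05. fail to reject H0.

W+ = 48.5, W- = 29.5, W = min = 29.5, p = 0.455083, fail to reject H0.


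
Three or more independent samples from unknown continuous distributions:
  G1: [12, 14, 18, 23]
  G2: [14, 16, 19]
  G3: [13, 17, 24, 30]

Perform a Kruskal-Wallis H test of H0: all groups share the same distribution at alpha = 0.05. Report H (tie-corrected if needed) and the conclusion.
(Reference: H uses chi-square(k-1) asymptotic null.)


Step 1: Combine all N = 11 observations and assign midranks.
sorted (value, group, rank): (12,G1,1), (13,G3,2), (14,G1,3.5), (14,G2,3.5), (16,G2,5), (17,G3,6), (18,G1,7), (19,G2,8), (23,G1,9), (24,G3,10), (30,G3,11)
Step 2: Sum ranks within each group.
R_1 = 20.5 (n_1 = 4)
R_2 = 16.5 (n_2 = 3)
R_3 = 29 (n_3 = 4)
Step 3: H = 12/(N(N+1)) * sum(R_i^2/n_i) - 3(N+1)
     = 12/(11*12) * (20.5^2/4 + 16.5^2/3 + 29^2/4) - 3*12
     = 0.090909 * 406.062 - 36
     = 0.914773.
Step 4: Ties present; correction factor C = 1 - 6/(11^3 - 11) = 0.995455. Corrected H = 0.914773 / 0.995455 = 0.918950.
Step 5: Under H0, H ~ chi^2(2); p-value = 0.631615.
Step 6: alpha = 0.05. fail to reject H0.

H = 0.9189, df = 2, p = 0.631615, fail to reject H0.


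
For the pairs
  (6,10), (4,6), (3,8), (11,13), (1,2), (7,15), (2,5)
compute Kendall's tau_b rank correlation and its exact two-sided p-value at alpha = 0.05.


Step 1: Enumerate the 21 unordered pairs (i,j) with i<j and classify each by sign(x_j-x_i) * sign(y_j-y_i).
  (1,2):dx=-2,dy=-4->C; (1,3):dx=-3,dy=-2->C; (1,4):dx=+5,dy=+3->C; (1,5):dx=-5,dy=-8->C
  (1,6):dx=+1,dy=+5->C; (1,7):dx=-4,dy=-5->C; (2,3):dx=-1,dy=+2->D; (2,4):dx=+7,dy=+7->C
  (2,5):dx=-3,dy=-4->C; (2,6):dx=+3,dy=+9->C; (2,7):dx=-2,dy=-1->C; (3,4):dx=+8,dy=+5->C
  (3,5):dx=-2,dy=-6->C; (3,6):dx=+4,dy=+7->C; (3,7):dx=-1,dy=-3->C; (4,5):dx=-10,dy=-11->C
  (4,6):dx=-4,dy=+2->D; (4,7):dx=-9,dy=-8->C; (5,6):dx=+6,dy=+13->C; (5,7):dx=+1,dy=+3->C
  (6,7):dx=-5,dy=-10->C
Step 2: C = 19, D = 2, total pairs = 21.
Step 3: tau = (C - D)/(n(n-1)/2) = (19 - 2)/21 = 0.809524.
Step 4: Exact two-sided p-value (enumerate n! = 5040 permutations of y under H0): p = 0.010714.
Step 5: alpha = 0.05. reject H0.

tau_b = 0.8095 (C=19, D=2), p = 0.010714, reject H0.


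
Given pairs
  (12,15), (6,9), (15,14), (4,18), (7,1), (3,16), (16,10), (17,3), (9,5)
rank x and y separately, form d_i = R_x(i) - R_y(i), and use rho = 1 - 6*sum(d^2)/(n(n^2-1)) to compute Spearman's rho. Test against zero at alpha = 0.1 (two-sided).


Step 1: Rank x and y separately (midranks; no ties here).
rank(x): 12->6, 6->3, 15->7, 4->2, 7->4, 3->1, 16->8, 17->9, 9->5
rank(y): 15->7, 9->4, 14->6, 18->9, 1->1, 16->8, 10->5, 3->2, 5->3
Step 2: d_i = R_x(i) - R_y(i); compute d_i^2.
  (6-7)^2=1, (3-4)^2=1, (7-6)^2=1, (2-9)^2=49, (4-1)^2=9, (1-8)^2=49, (8-5)^2=9, (9-2)^2=49, (5-3)^2=4
sum(d^2) = 172.
Step 3: rho = 1 - 6*172 / (9*(9^2 - 1)) = 1 - 1032/720 = -0.433333.
Step 4: Under H0, t = rho * sqrt((n-2)/(1-rho^2)) = -1.2721 ~ t(7).
Step 5: Two-sided p-value from the t-distribution with 7 df = 0.243952.
Step 6: alpha = 0.1. fail to reject H0.

rho = -0.4333, p = 0.243952, fail to reject H0 at alpha = 0.1.


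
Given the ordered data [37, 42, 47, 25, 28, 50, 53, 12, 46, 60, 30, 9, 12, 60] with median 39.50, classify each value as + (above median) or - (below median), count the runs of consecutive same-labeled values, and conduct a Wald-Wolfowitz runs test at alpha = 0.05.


Step 1: Compute median = 39.50; label A = above, B = below.
Labels in order: BAABBAABAABBBA  (n_A = 7, n_B = 7)
Step 2: Count runs R = 8.
Step 3: Under H0 (random ordering), E[R] = 2*n_A*n_B/(n_A+n_B) + 1 = 2*7*7/14 + 1 = 8.0000.
        Var[R] = 2*n_A*n_B*(2*n_A*n_B - n_A - n_B) / ((n_A+n_B)^2 * (n_A+n_B-1)) = 8232/2548 = 3.2308.
        SD[R] = 1.7974.
Step 4: R = E[R], so z = 0 with no continuity correction.
Step 5: Two-sided p-value via normal approximation = 2*(1 - Phi(|z|)) = 1.000000.
Step 6: alpha = 0.05. fail to reject H0.

R = 8, z = 0.0000, p = 1.000000, fail to reject H0.


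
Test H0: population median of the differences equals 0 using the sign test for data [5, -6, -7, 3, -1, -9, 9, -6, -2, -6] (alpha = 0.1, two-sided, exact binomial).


Step 1: Discard zero differences. Original n = 10; n_eff = number of nonzero differences = 10.
Nonzero differences (with sign): +5, -6, -7, +3, -1, -9, +9, -6, -2, -6
Step 2: Count signs: positive = 3, negative = 7.
Step 3: Under H0: P(positive) = 0.5, so the number of positives S ~ Bin(10, 0.5).
Step 4: Two-sided exact p-value = sum of Bin(10,0.5) probabilities at or below the observed probability = 0.343750.
Step 5: alpha = 0.1. fail to reject H0.

n_eff = 10, pos = 3, neg = 7, p = 0.343750, fail to reject H0.


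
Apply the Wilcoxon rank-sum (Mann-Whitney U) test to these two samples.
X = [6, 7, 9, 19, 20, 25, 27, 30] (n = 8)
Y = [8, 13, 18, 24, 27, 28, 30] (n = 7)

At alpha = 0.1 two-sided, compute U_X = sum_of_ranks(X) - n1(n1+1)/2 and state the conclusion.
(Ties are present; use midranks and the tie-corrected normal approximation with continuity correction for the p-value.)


Step 1: Combine and sort all 15 observations; assign midranks.
sorted (value, group): (6,X), (7,X), (8,Y), (9,X), (13,Y), (18,Y), (19,X), (20,X), (24,Y), (25,X), (27,X), (27,Y), (28,Y), (30,X), (30,Y)
ranks: 6->1, 7->2, 8->3, 9->4, 13->5, 18->6, 19->7, 20->8, 24->9, 25->10, 27->11.5, 27->11.5, 28->13, 30->14.5, 30->14.5
Step 2: Rank sum for X: R1 = 1 + 2 + 4 + 7 + 8 + 10 + 11.5 + 14.5 = 58.
Step 3: U_X = R1 - n1(n1+1)/2 = 58 - 8*9/2 = 58 - 36 = 22.
       U_Y = n1*n2 - U_X = 56 - 22 = 34.
Step 4: Ties are present, so use the tie-corrected normal approximation (with continuity correction) for the p-value.
Step 5: p-value = 0.523707; compare to alpha = 0.1. fail to reject H0.

U_X = 22, p = 0.523707, fail to reject H0 at alpha = 0.1.


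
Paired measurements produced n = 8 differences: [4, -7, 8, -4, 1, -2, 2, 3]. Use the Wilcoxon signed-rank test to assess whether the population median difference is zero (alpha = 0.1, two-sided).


Step 1: Drop any zero differences (none here) and take |d_i|.
|d| = [4, 7, 8, 4, 1, 2, 2, 3]
Step 2: Midrank |d_i| (ties get averaged ranks).
ranks: |4|->5.5, |7|->7, |8|->8, |4|->5.5, |1|->1, |2|->2.5, |2|->2.5, |3|->4
Step 3: Attach original signs; sum ranks with positive sign and with negative sign.
W+ = 5.5 + 8 + 1 + 2.5 + 4 = 21
W- = 7 + 5.5 + 2.5 = 15
(Check: W+ + W- = 36 should equal n(n+1)/2 = 36.)
Step 4: Test statistic W = min(W+, W-) = 15.
Step 5: Ties in |d|, so use the tie-corrected normal approximation.
        E[W] = n(n+1)/4 = 8*9/4 = 18.
        Tie groups: |d|=2 (t=2), |d|=4 (t=2); sum(t^3 - t) = 12.
        Var[W] = n(n+1)(2n+1)/24 - sum(t^3-t)/48 = 1224/24 - 12/48 = 50.75.
        z = (W - E[W]) / sqrt(Var[W]) = (15 - 18) / 7.1239 = -0.4211.
        Two-sided p = 2*Phi(z) = 0.673669.
Step 6: alpha = 0.1. fail to reject H0.

W+ = 21, W- = 15, W = min = 15, p = 0.673669, fail to reject H0.


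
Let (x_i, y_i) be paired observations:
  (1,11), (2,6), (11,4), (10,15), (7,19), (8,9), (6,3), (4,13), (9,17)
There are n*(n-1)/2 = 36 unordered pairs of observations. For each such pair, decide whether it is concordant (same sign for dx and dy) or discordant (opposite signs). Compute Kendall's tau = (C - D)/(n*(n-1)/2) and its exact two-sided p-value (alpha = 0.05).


Step 1: Enumerate the 36 unordered pairs (i,j) with i<j and classify each by sign(x_j-x_i) * sign(y_j-y_i).
  (1,2):dx=+1,dy=-5->D; (1,3):dx=+10,dy=-7->D; (1,4):dx=+9,dy=+4->C; (1,5):dx=+6,dy=+8->C
  (1,6):dx=+7,dy=-2->D; (1,7):dx=+5,dy=-8->D; (1,8):dx=+3,dy=+2->C; (1,9):dx=+8,dy=+6->C
  (2,3):dx=+9,dy=-2->D; (2,4):dx=+8,dy=+9->C; (2,5):dx=+5,dy=+13->C; (2,6):dx=+6,dy=+3->C
  (2,7):dx=+4,dy=-3->D; (2,8):dx=+2,dy=+7->C; (2,9):dx=+7,dy=+11->C; (3,4):dx=-1,dy=+11->D
  (3,5):dx=-4,dy=+15->D; (3,6):dx=-3,dy=+5->D; (3,7):dx=-5,dy=-1->C; (3,8):dx=-7,dy=+9->D
  (3,9):dx=-2,dy=+13->D; (4,5):dx=-3,dy=+4->D; (4,6):dx=-2,dy=-6->C; (4,7):dx=-4,dy=-12->C
  (4,8):dx=-6,dy=-2->C; (4,9):dx=-1,dy=+2->D; (5,6):dx=+1,dy=-10->D; (5,7):dx=-1,dy=-16->C
  (5,8):dx=-3,dy=-6->C; (5,9):dx=+2,dy=-2->D; (6,7):dx=-2,dy=-6->C; (6,8):dx=-4,dy=+4->D
  (6,9):dx=+1,dy=+8->C; (7,8):dx=-2,dy=+10->D; (7,9):dx=+3,dy=+14->C; (8,9):dx=+5,dy=+4->C
Step 2: C = 19, D = 17, total pairs = 36.
Step 3: tau = (C - D)/(n(n-1)/2) = (19 - 17)/36 = 0.055556.
Step 4: Exact two-sided p-value (enumerate n! = 362880 permutations of y under H0): p = 0.919455.
Step 5: alpha = 0.05. fail to reject H0.

tau_b = 0.0556 (C=19, D=17), p = 0.919455, fail to reject H0.


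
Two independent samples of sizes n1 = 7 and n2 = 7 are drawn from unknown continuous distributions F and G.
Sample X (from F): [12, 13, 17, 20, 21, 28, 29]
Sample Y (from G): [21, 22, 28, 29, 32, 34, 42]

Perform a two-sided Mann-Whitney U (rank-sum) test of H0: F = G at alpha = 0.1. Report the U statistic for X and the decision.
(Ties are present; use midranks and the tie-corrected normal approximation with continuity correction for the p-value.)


Step 1: Combine and sort all 14 observations; assign midranks.
sorted (value, group): (12,X), (13,X), (17,X), (20,X), (21,X), (21,Y), (22,Y), (28,X), (28,Y), (29,X), (29,Y), (32,Y), (34,Y), (42,Y)
ranks: 12->1, 13->2, 17->3, 20->4, 21->5.5, 21->5.5, 22->7, 28->8.5, 28->8.5, 29->10.5, 29->10.5, 32->12, 34->13, 42->14
Step 2: Rank sum for X: R1 = 1 + 2 + 3 + 4 + 5.5 + 8.5 + 10.5 = 34.5.
Step 3: U_X = R1 - n1(n1+1)/2 = 34.5 - 7*8/2 = 34.5 - 28 = 6.5.
       U_Y = n1*n2 - U_X = 49 - 6.5 = 42.5.
Step 4: Ties are present, so use the tie-corrected normal approximation (with continuity correction) for the p-value.
Step 5: p-value = 0.024866; compare to alpha = 0.1. reject H0.

U_X = 6.5, p = 0.024866, reject H0 at alpha = 0.1.


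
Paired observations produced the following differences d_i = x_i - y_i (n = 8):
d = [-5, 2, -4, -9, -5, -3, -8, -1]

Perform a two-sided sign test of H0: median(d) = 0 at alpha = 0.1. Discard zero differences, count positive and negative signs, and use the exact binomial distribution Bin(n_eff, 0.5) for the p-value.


Step 1: Discard zero differences. Original n = 8; n_eff = number of nonzero differences = 8.
Nonzero differences (with sign): -5, +2, -4, -9, -5, -3, -8, -1
Step 2: Count signs: positive = 1, negative = 7.
Step 3: Under H0: P(positive) = 0.5, so the number of positives S ~ Bin(8, 0.5).
Step 4: Two-sided exact p-value = sum of Bin(8,0.5) probabilities at or below the observed probability = 0.070312.
Step 5: alpha = 0.1. reject H0.

n_eff = 8, pos = 1, neg = 7, p = 0.070312, reject H0.


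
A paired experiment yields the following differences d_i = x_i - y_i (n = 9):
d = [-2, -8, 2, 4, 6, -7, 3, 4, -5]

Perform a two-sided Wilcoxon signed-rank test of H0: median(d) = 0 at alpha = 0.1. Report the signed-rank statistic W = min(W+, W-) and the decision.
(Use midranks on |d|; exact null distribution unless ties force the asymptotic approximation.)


Step 1: Drop any zero differences (none here) and take |d_i|.
|d| = [2, 8, 2, 4, 6, 7, 3, 4, 5]
Step 2: Midrank |d_i| (ties get averaged ranks).
ranks: |2|->1.5, |8|->9, |2|->1.5, |4|->4.5, |6|->7, |7|->8, |3|->3, |4|->4.5, |5|->6
Step 3: Attach original signs; sum ranks with positive sign and with negative sign.
W+ = 1.5 + 4.5 + 7 + 3 + 4.5 = 20.5
W- = 1.5 + 9 + 8 + 6 = 24.5
(Check: W+ + W- = 45 should equal n(n+1)/2 = 45.)
Step 4: Test statistic W = min(W+, W-) = 20.5.
Step 5: Ties in |d|, so use the tie-corrected normal approximation.
        E[W] = n(n+1)/4 = 9*10/4 = 22.5.
        Tie groups: |d|=2 (t=2), |d|=4 (t=2); sum(t^3 - t) = 12.
        Var[W] = n(n+1)(2n+1)/24 - sum(t^3-t)/48 = 1710/24 - 12/48 = 71.
        z = (W - E[W]) / sqrt(Var[W]) = (20.5 - 22.5) / 8.4261 = -0.2374.
        Two-sided p = 2*Phi(z) = 0.812380.
Step 6: alpha = 0.1. fail to reject H0.

W+ = 20.5, W- = 24.5, W = min = 20.5, p = 0.812380, fail to reject H0.


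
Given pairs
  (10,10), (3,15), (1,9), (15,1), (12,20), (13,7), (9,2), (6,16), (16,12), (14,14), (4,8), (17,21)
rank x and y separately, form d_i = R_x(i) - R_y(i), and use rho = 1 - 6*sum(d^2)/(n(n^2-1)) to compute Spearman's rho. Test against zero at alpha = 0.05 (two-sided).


Step 1: Rank x and y separately (midranks; no ties here).
rank(x): 10->6, 3->2, 1->1, 15->10, 12->7, 13->8, 9->5, 6->4, 16->11, 14->9, 4->3, 17->12
rank(y): 10->6, 15->9, 9->5, 1->1, 20->11, 7->3, 2->2, 16->10, 12->7, 14->8, 8->4, 21->12
Step 2: d_i = R_x(i) - R_y(i); compute d_i^2.
  (6-6)^2=0, (2-9)^2=49, (1-5)^2=16, (10-1)^2=81, (7-11)^2=16, (8-3)^2=25, (5-2)^2=9, (4-10)^2=36, (11-7)^2=16, (9-8)^2=1, (3-4)^2=1, (12-12)^2=0
sum(d^2) = 250.
Step 3: rho = 1 - 6*250 / (12*(12^2 - 1)) = 1 - 1500/1716 = 0.125874.
Step 4: Under H0, t = rho * sqrt((n-2)/(1-rho^2)) = 0.4012 ~ t(10).
Step 5: Two-sided p-value from the t-distribution with 10 df = 0.696683.
Step 6: alpha = 0.05. fail to reject H0.

rho = 0.1259, p = 0.696683, fail to reject H0 at alpha = 0.05.


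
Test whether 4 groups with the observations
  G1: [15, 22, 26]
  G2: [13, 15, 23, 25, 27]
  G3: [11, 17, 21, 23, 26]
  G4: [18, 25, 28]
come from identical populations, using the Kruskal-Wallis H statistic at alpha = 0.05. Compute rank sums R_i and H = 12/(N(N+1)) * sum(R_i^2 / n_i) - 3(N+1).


Step 1: Combine all N = 16 observations and assign midranks.
sorted (value, group, rank): (11,G3,1), (13,G2,2), (15,G1,3.5), (15,G2,3.5), (17,G3,5), (18,G4,6), (21,G3,7), (22,G1,8), (23,G2,9.5), (23,G3,9.5), (25,G2,11.5), (25,G4,11.5), (26,G1,13.5), (26,G3,13.5), (27,G2,15), (28,G4,16)
Step 2: Sum ranks within each group.
R_1 = 25 (n_1 = 3)
R_2 = 41.5 (n_2 = 5)
R_3 = 36 (n_3 = 5)
R_4 = 33.5 (n_4 = 3)
Step 3: H = 12/(N(N+1)) * sum(R_i^2/n_i) - 3(N+1)
     = 12/(16*17) * (25^2/3 + 41.5^2/5 + 36^2/5 + 33.5^2/3) - 3*17
     = 0.044118 * 1186.07 - 51
     = 1.326471.
Step 4: Ties present; correction factor C = 1 - 24/(16^3 - 16) = 0.994118. Corrected H = 1.326471 / 0.994118 = 1.334320.
Step 5: Under H0, H ~ chi^2(3); p-value = 0.721000.
Step 6: alpha = 0.05. fail to reject H0.

H = 1.3343, df = 3, p = 0.721000, fail to reject H0.


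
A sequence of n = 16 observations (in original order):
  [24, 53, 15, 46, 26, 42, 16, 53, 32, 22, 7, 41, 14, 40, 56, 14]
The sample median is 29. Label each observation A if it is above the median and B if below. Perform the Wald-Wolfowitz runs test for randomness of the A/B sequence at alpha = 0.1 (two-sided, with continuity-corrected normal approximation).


Step 1: Compute median = 29; label A = above, B = below.
Labels in order: BABABABAABBABAAB  (n_A = 8, n_B = 8)
Step 2: Count runs R = 13.
Step 3: Under H0 (random ordering), E[R] = 2*n_A*n_B/(n_A+n_B) + 1 = 2*8*8/16 + 1 = 9.0000.
        Var[R] = 2*n_A*n_B*(2*n_A*n_B - n_A - n_B) / ((n_A+n_B)^2 * (n_A+n_B-1)) = 14336/3840 = 3.7333.
        SD[R] = 1.9322.
Step 4: Continuity-corrected z = (R - 0.5 - E[R]) / SD[R] = (13 - 0.5 - 9.0000) / 1.9322 = 1.8114.
Step 5: Two-sided p-value via normal approximation = 2*(1 - Phi(|z|)) = 0.070076.
Step 6: alpha = 0.1. reject H0.

R = 13, z = 1.8114, p = 0.070076, reject H0.


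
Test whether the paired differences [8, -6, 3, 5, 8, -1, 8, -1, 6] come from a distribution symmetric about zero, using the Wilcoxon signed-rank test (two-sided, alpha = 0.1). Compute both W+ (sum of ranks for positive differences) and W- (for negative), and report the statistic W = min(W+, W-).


Step 1: Drop any zero differences (none here) and take |d_i|.
|d| = [8, 6, 3, 5, 8, 1, 8, 1, 6]
Step 2: Midrank |d_i| (ties get averaged ranks).
ranks: |8|->8, |6|->5.5, |3|->3, |5|->4, |8|->8, |1|->1.5, |8|->8, |1|->1.5, |6|->5.5
Step 3: Attach original signs; sum ranks with positive sign and with negative sign.
W+ = 8 + 3 + 4 + 8 + 8 + 5.5 = 36.5
W- = 5.5 + 1.5 + 1.5 = 8.5
(Check: W+ + W- = 45 should equal n(n+1)/2 = 45.)
Step 4: Test statistic W = min(W+, W-) = 8.5.
Step 5: Ties in |d|, so use the tie-corrected normal approximation.
        E[W] = n(n+1)/4 = 9*10/4 = 22.5.
        Tie groups: |d|=1 (t=2), |d|=6 (t=2), |d|=8 (t=3); sum(t^3 - t) = 36.
        Var[W] = n(n+1)(2n+1)/24 - sum(t^3-t)/48 = 1710/24 - 36/48 = 70.5.
        z = (W - E[W]) / sqrt(Var[W]) = (8.5 - 22.5) / 8.3964 = -1.6674.
        Two-sided p = 2*Phi(z) = 0.095440.
Step 6: alpha = 0.1. reject H0.

W+ = 36.5, W- = 8.5, W = min = 8.5, p = 0.095440, reject H0.
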